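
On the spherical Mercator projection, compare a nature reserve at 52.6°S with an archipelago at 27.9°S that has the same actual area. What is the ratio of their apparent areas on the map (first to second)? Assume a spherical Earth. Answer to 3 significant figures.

Mercator areal scale is sec²φ.
At 52.6°: sec²(52.6°) = 1/0.6074² = 2.711.
At 27.9°: sec²(27.9°) = 1/0.8838² = 1.280.
Ratio = 2.711/1.280 = cos²(27.9°)/cos²(52.6°) ≈ 2.12.

2.12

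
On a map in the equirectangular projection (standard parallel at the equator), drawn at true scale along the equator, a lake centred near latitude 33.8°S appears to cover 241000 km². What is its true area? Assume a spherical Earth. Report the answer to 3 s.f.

200000 km²

In the plate carrée (x = Rλ, y = Rφ), meridians are true-scale (h = 1) and parallels are stretched by k = sec φ.
Areal scale = h·k = 1 × sec φ; at 33.8°, h = 1.000, k = 1.203, so h·k = 1.203.
True area = apparent / (areal scale) = 241000 / 1.203 ≈ 200000 km².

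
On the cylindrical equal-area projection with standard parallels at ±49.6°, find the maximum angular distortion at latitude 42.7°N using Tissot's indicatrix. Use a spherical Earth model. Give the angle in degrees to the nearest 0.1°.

14.4°

Cylindrical equal-area (φ₀ = 49.6°): h = cos φ / cos 49.6° along meridians, k = cos 49.6° / cos φ along parallels; h·k = 1.
At 42.7°: h = 1.134, k = 0.8819; principal scales a = 1.134, b = 0.8819.
sin(ω/2) = (a − b)/(a + b) = 0.2520/2.016 = 0.1250, so ω = 2 arcsin(0.1250) ≈ 14.4°.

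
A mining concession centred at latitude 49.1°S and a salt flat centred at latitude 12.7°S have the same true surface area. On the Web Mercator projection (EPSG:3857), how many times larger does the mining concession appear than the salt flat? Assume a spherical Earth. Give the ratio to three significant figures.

On Mercator, area is exaggerated by sec²φ = 1/cos²φ.
At 49.1°: sec²(49.1°) = 1/0.6547² = 2.333.
At 12.7°: sec²(12.7°) = 1/0.9755² = 1.051.
Ratio = 2.333/1.051 = cos²(12.7°)/cos²(49.1°) ≈ 2.22.

2.22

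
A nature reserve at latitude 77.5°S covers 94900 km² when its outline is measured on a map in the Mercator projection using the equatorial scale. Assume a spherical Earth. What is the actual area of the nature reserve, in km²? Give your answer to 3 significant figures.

4450 km²

For Mercator, h = k = sec φ (a conformal cylindrical projection has a single point scale, 1/cos φ).
Areal scale = k² = sec²φ = 1/cos²(77.5°) = 1/0.2164² = 21.35.
True area = apparent / (areal scale) = 94900 / 21.35 ≈ 4450 km².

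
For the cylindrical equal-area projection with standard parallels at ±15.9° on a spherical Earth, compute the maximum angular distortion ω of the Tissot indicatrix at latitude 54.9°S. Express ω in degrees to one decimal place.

56.5°

Cylindrical equal-area (φ₀ = 15.9°): h = cos φ / cos 15.9° along meridians, k = cos 15.9° / cos φ along parallels; h·k = 1.
At 54.9°: h = 0.5979, k = 1.673; principal scales a = 1.673, b = 0.5979.
sin(ω/2) = (a − b)/(a + b) = 1.075/2.270 = 0.4733, so ω = 2 arcsin(0.4733) ≈ 56.5°.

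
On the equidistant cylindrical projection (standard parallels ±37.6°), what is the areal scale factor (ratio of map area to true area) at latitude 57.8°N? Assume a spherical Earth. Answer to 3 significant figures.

1.49

With standard parallel φ₀ = 37.6°, the equirectangular projection gives x = Rλ cos φ₀, y = Rφ, so h = 1 and k = cos 37.6° / cos φ.
Areal scale = h·k = 1 × cos φ₀ / cos φ; at 57.8°, h = 1.000, k = 1.487, so h·k = 1.487.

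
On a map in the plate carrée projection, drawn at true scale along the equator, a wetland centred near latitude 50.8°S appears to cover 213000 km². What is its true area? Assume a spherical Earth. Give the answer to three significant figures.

135000 km²

Plate carrée maps x = Rλ, y = Rφ. The meridian scale is h = 1 and the parallel scale is k = 1/cos φ = sec φ.
Areal scale = h·k = 1 × sec φ; at 50.8°, h = 1.000, k = 1.582, so h·k = 1.582.
True area = apparent / (areal scale) = 213000 / 1.582 ≈ 135000 km².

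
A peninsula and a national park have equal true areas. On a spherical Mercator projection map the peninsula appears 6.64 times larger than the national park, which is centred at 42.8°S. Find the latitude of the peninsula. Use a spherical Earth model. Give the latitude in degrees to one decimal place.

73.5°

For equal true areas on Mercator, apparent areas scale as sec²φ, so the ratio is cos²φ₂ / cos²φ₁.
cos²φ₂ / cos²φ₁ = 6.64  ⇒  cos φ₁ = cos 42.8° / √6.64 = 0.7337/2.577 = 0.2847.
φ₁ = arccos(0.2847) ≈ 73.5°.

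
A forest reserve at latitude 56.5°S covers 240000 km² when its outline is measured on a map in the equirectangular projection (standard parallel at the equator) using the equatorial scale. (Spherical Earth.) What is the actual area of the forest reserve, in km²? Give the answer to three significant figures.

For the equirectangular projection with φ₀ = 0 (plate carrée), h = 1 along meridians and k = sec φ along parallels.
Areal scale = h·k = 1 × sec φ; at 56.5°, h = 1.000, k = 1.812, so h·k = 1.812.
True area = apparent / (areal scale) = 240000 / 1.812 ≈ 132000 km².

132000 km²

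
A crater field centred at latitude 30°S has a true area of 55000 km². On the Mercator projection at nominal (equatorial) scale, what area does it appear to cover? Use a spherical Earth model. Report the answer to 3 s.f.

73300 km²

The Mercator projection is conformal; its linear scale factor is the same in every direction and equals sec φ = 1/cos φ.
Areal scale = k² = sec²φ = 1/cos²(30°) = 1/0.8660² = 1.333.
Apparent area = 55000 × 1.333 ≈ 73300 km².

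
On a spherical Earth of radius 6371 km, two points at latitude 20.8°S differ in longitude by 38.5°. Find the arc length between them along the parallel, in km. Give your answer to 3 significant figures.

Arc length along a parallel = R cos φ · Δλ (with Δλ in radians).
= 6371 × cos 20.8° × (38.5° × π/180) = 6371 × 0.9348 × 0.6720 ≈ 4000 km.

4000 km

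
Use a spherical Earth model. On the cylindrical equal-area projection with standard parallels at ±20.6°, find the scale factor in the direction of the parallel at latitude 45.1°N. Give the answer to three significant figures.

1.33

Cylindrical equal-area (φ₀ = 20.6°): h = cos φ / cos 20.6° along meridians, k = cos 20.6° / cos φ along parallels; h·k = 1.
k = cos 20.6° / cos 45.1° = 0.9361/0.7059 = 1.326.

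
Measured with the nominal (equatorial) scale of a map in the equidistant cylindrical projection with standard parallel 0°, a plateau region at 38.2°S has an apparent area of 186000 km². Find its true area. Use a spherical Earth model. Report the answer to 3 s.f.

Plate carrée maps x = Rλ, y = Rφ. The meridian scale is h = 1 and the parallel scale is k = 1/cos φ = sec φ.
Areal scale = h·k = 1 × sec φ; at 38.2°, h = 1.000, k = 1.272, so h·k = 1.272.
True area = apparent / (areal scale) = 186000 / 1.272 ≈ 146000 km².

146000 km²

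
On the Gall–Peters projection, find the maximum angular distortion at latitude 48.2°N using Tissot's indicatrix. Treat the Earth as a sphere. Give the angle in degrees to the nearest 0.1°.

The Gall–Peters projection is cylindrical equal-area with φ₀ = 45°. A cylindrical equal-area projection with standard parallel φ₀ has meridian scale h = cos φ / cos φ₀ and parallel scale k = cos φ₀ / cos φ (so areas are preserved, h·k = 1).
At 48.2°: h = 0.9426, k = 1.061; principal scales a = 1.061, b = 0.9426.
sin(ω/2) = (a − b)/(a + b) = 0.1183/2.003 = 0.05902, so ω = 2 arcsin(0.05902) ≈ 6.8°.

6.8°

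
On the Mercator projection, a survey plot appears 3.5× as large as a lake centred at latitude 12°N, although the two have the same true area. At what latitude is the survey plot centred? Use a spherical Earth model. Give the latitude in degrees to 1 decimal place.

58.5°

On Mercator, (apparent₁)/(apparent₂) = sec²φ₁ / sec²φ₂ when true areas are equal.
cos²φ₂ / cos²φ₁ = 3.5  ⇒  cos φ₁ = cos 12° / √3.5 = 0.9781/1.871 = 0.5228.
φ₁ = arccos(0.5228) ≈ 58.5°.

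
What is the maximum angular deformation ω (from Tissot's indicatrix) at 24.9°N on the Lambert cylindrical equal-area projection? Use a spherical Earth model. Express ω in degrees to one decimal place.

The Lambert cylindrical equal-area projection is the cylindrical equal-area projection with its standard parallel at the equator (φ₀ = 0). For cylindrical equal-area with standard parallel φ₀, h = cos φ / cos φ₀ and k = cos φ₀ / cos φ, so h·k = 1.
At 24.9°: h = 0.9070, k = 1.102; principal scales a = 1.102, b = 0.9070.
sin(ω/2) = (a − b)/(a + b) = 0.1954/2.010 = 0.09726, so ω = 2 arcsin(0.09726) ≈ 11.2°.

11.2°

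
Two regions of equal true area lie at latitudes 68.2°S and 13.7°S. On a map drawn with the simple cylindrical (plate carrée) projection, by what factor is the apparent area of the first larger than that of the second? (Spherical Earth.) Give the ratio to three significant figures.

For the equirectangular projection with φ₀ = 0 (plate carrée), h = 1 along meridians and k = sec φ along parallels.
Areal scale at 68.2°: h·k = 1.000 × 2.693 = 2.693.
Areal scale at 13.7°: h·k = 1.000 × 1.029 = 1.029.
Ratio = 2.693/1.029 ≈ 2.62.

2.62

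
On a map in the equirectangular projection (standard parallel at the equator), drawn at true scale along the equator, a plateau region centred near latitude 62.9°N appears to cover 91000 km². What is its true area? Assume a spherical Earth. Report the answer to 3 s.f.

41500 km²

For the equirectangular projection with φ₀ = 0 (plate carrée), h = 1 along meridians and k = sec φ along parallels.
Areal scale = h·k = 1 × sec φ; at 62.9°, h = 1.000, k = 2.195, so h·k = 2.195.
True area = apparent / (areal scale) = 91000 / 2.195 ≈ 41500 km².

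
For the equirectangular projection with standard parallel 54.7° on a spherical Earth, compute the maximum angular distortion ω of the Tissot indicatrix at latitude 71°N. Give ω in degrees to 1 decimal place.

With standard parallel φ₀ = 54.7°, the equirectangular projection gives x = Rλ cos φ₀, y = Rφ, so h = 1 and k = cos 54.7° / cos φ.
At 71°: h = 1.000, k = 1.775; principal scales a = 1.775, b = 1.000.
sin(ω/2) = (a − b)/(a + b) = 0.7749/2.775 = 0.2793, so ω = 2 arcsin(0.2793) ≈ 32.4°.

32.4°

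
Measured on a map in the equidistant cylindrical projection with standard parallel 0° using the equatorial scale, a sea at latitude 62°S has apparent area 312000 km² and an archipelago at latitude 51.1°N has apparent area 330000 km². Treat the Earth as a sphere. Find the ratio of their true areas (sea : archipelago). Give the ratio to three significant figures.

Plate carrée has h = 1 and k = sec φ, giving areal scale sec φ; true area = (apparent area) · cos φ.
True area of sea: 312000 × cos(62°) = 312000 × 0.4695 = 146500 km².
True area of archipelago: 330000 × cos(51.1°) = 330000 × 0.6280 = 207200 km².
Ratio = 146500 / 207200 ≈ 0.707.

0.707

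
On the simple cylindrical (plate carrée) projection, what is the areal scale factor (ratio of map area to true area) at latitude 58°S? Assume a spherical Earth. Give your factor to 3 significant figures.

1.89

In the plate carrée (x = Rλ, y = Rφ), meridians are true-scale (h = 1) and parallels are stretched by k = sec φ.
Areal scale = h·k = 1 × sec φ; at 58°, h = 1.000, k = 1.887, so h·k = 1.887.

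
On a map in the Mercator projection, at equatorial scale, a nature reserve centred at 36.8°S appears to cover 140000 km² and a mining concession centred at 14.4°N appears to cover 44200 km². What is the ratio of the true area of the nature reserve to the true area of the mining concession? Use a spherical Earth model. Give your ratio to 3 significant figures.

Mercator's areal exaggeration is sec²φ; hence true area = (apparent area) · cos²φ.
True area of nature reserve: 140000 × cos²(36.8°) = 140000 × 0.6412 = 89760 km².
True area of mining concession: 44200 × cos²(14.4°) = 44200 × 0.9382 = 41470 km².
Ratio = 89760 / 41470 ≈ 2.16.

2.16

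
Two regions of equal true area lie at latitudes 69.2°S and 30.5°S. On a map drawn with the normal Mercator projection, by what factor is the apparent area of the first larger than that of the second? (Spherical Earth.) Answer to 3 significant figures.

5.89

On Mercator, area is exaggerated by sec²φ = 1/cos²φ.
At 69.2°: sec²(69.2°) = 1/0.3551² = 7.930.
At 30.5°: sec²(30.5°) = 1/0.8616² = 1.347.
Ratio = 7.930/1.347 = cos²(30.5°)/cos²(69.2°) ≈ 5.89.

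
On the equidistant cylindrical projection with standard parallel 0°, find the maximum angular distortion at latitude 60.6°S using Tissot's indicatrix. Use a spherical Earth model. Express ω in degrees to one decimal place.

39.9°

Plate carrée maps x = Rλ, y = Rφ. The meridian scale is h = 1 and the parallel scale is k = 1/cos φ = sec φ.
At 60.6°: h = 1.000, k = 2.037; principal scales a = 2.037, b = 1.000.
sin(ω/2) = (a − b)/(a + b) = 1.037/3.037 = 0.3415, so ω = 2 arcsin(0.3415) ≈ 39.9°.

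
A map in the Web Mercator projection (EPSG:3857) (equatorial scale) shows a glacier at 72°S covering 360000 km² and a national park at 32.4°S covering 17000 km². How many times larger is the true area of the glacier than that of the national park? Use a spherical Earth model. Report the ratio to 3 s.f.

2.84

On Mercator the areal scale is sec²φ, so true area = apparent × cos²φ.
True area of glacier: 360000 × cos²(72°) = 360000 × 0.09549 = 34380 km².
True area of national park: 17000 × cos²(32.4°) = 17000 × 0.7129 = 12120 km².
Ratio = 34380 / 12120 ≈ 2.84.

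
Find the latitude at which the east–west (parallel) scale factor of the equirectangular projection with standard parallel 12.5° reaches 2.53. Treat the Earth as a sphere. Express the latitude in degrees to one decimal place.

67.3°

The equidistant cylindrical projection with φ₀ = 12.5° has h = 1 (meridians true) and k = cos φ₀ / cos φ along parallels.
k = cos φ₀ / cos φ = 2.53  ⇒  cos φ = cos 12.5° / 2.53 = 0.3859.
φ = arccos(0.3859) ≈ 67.3°.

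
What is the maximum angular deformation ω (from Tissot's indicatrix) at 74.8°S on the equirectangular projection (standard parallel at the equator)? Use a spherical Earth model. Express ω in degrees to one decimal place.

In the plate carrée (x = Rλ, y = Rφ), meridians are true-scale (h = 1) and parallels are stretched by k = sec φ.
At 74.8°: h = 1.000, k = 3.814; principal scales a = 3.814, b = 1.000.
sin(ω/2) = (a − b)/(a + b) = 2.814/4.814 = 0.5845, so ω = 2 arcsin(0.5845) ≈ 71.5°.

71.5°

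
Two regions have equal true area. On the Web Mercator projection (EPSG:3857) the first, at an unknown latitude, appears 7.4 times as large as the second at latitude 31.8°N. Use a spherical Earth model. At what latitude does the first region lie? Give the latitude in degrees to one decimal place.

71.8°

For equal true areas on Mercator, apparent areas scale as sec²φ, so the ratio is cos²φ₂ / cos²φ₁.
cos²φ₂ / cos²φ₁ = 7.4  ⇒  cos φ₁ = cos 31.8° / √7.4 = 0.8499/2.720 = 0.3124.
φ₁ = arccos(0.3124) ≈ 71.8°.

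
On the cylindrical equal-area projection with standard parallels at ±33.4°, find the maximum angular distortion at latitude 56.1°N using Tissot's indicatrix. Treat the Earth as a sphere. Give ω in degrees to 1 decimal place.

A cylindrical equal-area projection with standard parallel φ₀ has meridian scale h = cos φ / cos φ₀ and parallel scale k = cos φ₀ / cos φ (so areas are preserved, h·k = 1).
At 56.1°: h = 0.6681, k = 1.497; principal scales a = 1.497, b = 0.6681.
sin(ω/2) = (a − b)/(a + b) = 0.8287/2.165 = 0.3828, so ω = 2 arcsin(0.3828) ≈ 45.0°.

45.0°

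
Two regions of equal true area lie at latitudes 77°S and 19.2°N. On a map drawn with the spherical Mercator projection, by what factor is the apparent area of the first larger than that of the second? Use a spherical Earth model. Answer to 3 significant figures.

On Mercator, area is exaggerated by sec²φ = 1/cos²φ.
At 77°: sec²(77°) = 1/0.2250² = 19.76.
At 19.2°: sec²(19.2°) = 1/0.9444² = 1.121.
Ratio = 19.76/1.121 = cos²(19.2°)/cos²(77°) ≈ 17.6.

17.6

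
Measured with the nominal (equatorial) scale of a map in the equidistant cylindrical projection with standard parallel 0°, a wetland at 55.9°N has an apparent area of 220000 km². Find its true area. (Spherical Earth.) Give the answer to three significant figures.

123000 km²

For the equirectangular projection with φ₀ = 0 (plate carrée), h = 1 along meridians and k = sec φ along parallels.
Areal scale = h·k = 1 × sec φ; at 55.9°, h = 1.000, k = 1.784, so h·k = 1.784.
True area = apparent / (areal scale) = 220000 / 1.784 ≈ 123000 km².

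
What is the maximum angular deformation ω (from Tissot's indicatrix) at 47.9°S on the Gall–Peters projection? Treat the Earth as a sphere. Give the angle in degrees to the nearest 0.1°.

6.1°

The Gall–Peters projection is cylindrical equal-area with φ₀ = 45°. A cylindrical equal-area projection with standard parallel φ₀ has meridian scale h = cos φ / cos φ₀ and parallel scale k = cos φ₀ / cos φ (so areas are preserved, h·k = 1).
At 47.9°: h = 0.9481, k = 1.055; principal scales a = 1.055, b = 0.9481.
sin(ω/2) = (a − b)/(a + b) = 0.1066/2.003 = 0.05322, so ω = 2 arcsin(0.05322) ≈ 6.1°.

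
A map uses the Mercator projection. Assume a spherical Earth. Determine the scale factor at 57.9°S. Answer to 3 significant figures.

1.88

Mercator is conformal, so the point scale is isotropic: h = k = sec φ = 1/cos φ.
k = 1/cos 57.9° = 1/0.5314 = 1.882.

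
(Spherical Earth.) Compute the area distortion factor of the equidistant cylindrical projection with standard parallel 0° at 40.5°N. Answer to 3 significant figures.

1.32

For the equirectangular projection with φ₀ = 0 (plate carrée), h = 1 along meridians and k = sec φ along parallels.
Areal scale = h·k = 1 × sec φ; at 40.5°, h = 1.000, k = 1.315, so h·k = 1.315.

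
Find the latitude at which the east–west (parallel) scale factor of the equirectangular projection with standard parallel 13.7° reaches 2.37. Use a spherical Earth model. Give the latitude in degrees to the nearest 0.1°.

The equidistant cylindrical projection with φ₀ = 13.7° has h = 1 (meridians true) and k = cos φ₀ / cos φ along parallels.
k = cos φ₀ / cos φ = 2.37  ⇒  cos φ = cos 13.7° / 2.37 = 0.4099.
φ = arccos(0.4099) ≈ 65.8°.

65.8°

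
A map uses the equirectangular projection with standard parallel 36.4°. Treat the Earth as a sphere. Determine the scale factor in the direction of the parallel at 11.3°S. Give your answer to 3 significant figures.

The equidistant cylindrical projection with φ₀ = 36.4° has h = 1 (meridians true) and k = cos φ₀ / cos φ along parallels.
k = cos 36.4° / cos 11.3° = 0.8049/0.9806 = 0.8208.

0.821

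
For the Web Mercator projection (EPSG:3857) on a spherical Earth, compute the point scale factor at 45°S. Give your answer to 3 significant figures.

1.41

For Mercator, h = k = sec φ (a conformal cylindrical projection has a single point scale, 1/cos φ).
k = 1/cos 45° = 1/0.7071 = 1.414.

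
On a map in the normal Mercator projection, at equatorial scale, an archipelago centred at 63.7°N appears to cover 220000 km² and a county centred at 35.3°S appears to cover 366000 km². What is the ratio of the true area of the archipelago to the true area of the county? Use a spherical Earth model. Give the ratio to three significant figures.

0.177

Since Mercator area scale is 1/cos²φ, the true area equals the apparent area multiplied by cos²φ.
True area of archipelago: 220000 × cos²(63.7°) = 220000 × 0.1963 = 43190 km².
True area of county: 366000 × cos²(35.3°) = 366000 × 0.6661 = 243800 km².
Ratio = 43190 / 243800 ≈ 0.177.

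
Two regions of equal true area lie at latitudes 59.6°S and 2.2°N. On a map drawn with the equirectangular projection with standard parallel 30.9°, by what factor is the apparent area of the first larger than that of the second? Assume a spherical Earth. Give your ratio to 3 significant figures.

The equidistant cylindrical projection with φ₀ = 30.9° has h = 1 (meridians true) and k = cos φ₀ / cos φ along parallels.
Areal scale at 59.6°: h·k = 1.000 × 1.696 = 1.696.
Areal scale at 2.2°: h·k = 1.000 × 0.8587 = 0.8587.
Ratio = 1.696/0.8587 ≈ 1.97.

1.97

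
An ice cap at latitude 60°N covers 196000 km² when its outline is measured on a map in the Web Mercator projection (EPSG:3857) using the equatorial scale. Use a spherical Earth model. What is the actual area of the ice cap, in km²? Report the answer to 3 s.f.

49000 km²

Mercator is conformal, so the point scale is isotropic: h = k = sec φ = 1/cos φ.
Areal scale = k² = sec²φ = 1/cos²(60°) = 1/0.5000² = 4.000.
True area = apparent / (areal scale) = 196000 / 4.000 ≈ 49000 km².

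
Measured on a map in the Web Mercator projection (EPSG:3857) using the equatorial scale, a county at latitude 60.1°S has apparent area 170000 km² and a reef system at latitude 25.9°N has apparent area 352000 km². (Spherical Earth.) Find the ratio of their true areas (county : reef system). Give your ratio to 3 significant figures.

Mercator's areal exaggeration is sec²φ; hence true area = (apparent area) · cos²φ.
True area of county: 170000 × cos²(60.1°) = 170000 × 0.2485 = 42240 km².
True area of reef system: 352000 × cos²(25.9°) = 352000 × 0.8092 = 284800 km².
Ratio = 42240 / 284800 ≈ 0.148.

0.148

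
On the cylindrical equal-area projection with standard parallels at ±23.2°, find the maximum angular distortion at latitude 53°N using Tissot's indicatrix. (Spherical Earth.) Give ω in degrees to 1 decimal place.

47.1°

A cylindrical equal-area projection with standard parallel φ₀ has meridian scale h = cos φ / cos φ₀ and parallel scale k = cos φ₀ / cos φ (so areas are preserved, h·k = 1).
At 53°: h = 0.6548, k = 1.527; principal scales a = 1.527, b = 0.6548.
sin(ω/2) = (a − b)/(a + b) = 0.8725/2.182 = 0.3999, so ω = 2 arcsin(0.3999) ≈ 47.1°.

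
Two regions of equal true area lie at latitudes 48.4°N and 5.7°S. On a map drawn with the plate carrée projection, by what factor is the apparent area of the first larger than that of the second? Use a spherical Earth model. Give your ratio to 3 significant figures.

In the plate carrée (x = Rλ, y = Rφ), meridians are true-scale (h = 1) and parallels are stretched by k = sec φ.
Areal scale at 48.4°: h·k = 1.000 × 1.506 = 1.506.
Areal scale at 5.7°: h·k = 1.000 × 1.005 = 1.005.
Ratio = 1.506/1.005 ≈ 1.50.

1.50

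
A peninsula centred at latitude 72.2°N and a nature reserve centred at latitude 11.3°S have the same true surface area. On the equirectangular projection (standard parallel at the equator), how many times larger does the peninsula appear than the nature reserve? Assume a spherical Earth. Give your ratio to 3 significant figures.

In the plate carrée (x = Rλ, y = Rφ), meridians are true-scale (h = 1) and parallels are stretched by k = sec φ.
Areal scale at 72.2°: h·k = 1.000 × 3.271 = 3.271.
Areal scale at 11.3°: h·k = 1.000 × 1.020 = 1.020.
Ratio = 3.271/1.020 ≈ 3.21.

3.21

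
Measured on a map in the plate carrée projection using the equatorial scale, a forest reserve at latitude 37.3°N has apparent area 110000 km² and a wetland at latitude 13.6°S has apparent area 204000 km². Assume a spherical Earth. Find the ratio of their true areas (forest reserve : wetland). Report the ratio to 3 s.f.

0.441

Plate carrée has h = 1 and k = sec φ, giving areal scale sec φ; true area = (apparent area) · cos φ.
True area of forest reserve: 110000 × cos(37.3°) = 110000 × 0.7955 = 87500 km².
True area of wetland: 204000 × cos(13.6°) = 204000 × 0.9720 = 198300 km².
Ratio = 87500 / 198300 ≈ 0.441.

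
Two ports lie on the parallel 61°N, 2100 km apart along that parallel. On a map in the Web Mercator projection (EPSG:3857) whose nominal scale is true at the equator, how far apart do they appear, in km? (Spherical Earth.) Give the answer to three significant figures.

4330 km

The Mercator projection is conformal; its linear scale factor is the same in every direction and equals sec φ = 1/cos φ.
Along the parallel, k = sec 61° = 1/0.4848 = 2.063.
Map distance = 2100 × 2.063 ≈ 4330 km.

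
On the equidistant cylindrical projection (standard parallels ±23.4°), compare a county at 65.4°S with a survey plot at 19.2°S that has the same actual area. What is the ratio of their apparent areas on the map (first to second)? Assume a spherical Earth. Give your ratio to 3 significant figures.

2.27

In the equirectangular projection with standard parallel φ₀ = 23.4° (x = Rλ cos φ₀, y = Rφ), meridians are true-scale (h = 1) and the parallel scale is k = cos φ₀ / cos φ.
Areal scale at 65.4°: h·k = 1.000 × 2.205 = 2.205.
Areal scale at 19.2°: h·k = 1.000 × 0.9718 = 0.9718.
Ratio = 2.205/0.9718 ≈ 2.27.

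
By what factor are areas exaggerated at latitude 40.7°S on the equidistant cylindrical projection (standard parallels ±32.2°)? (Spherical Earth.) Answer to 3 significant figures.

1.12

In the equirectangular projection with standard parallel φ₀ = 32.2° (x = Rλ cos φ₀, y = Rφ), meridians are true-scale (h = 1) and the parallel scale is k = cos φ₀ / cos φ.
Areal scale = h·k = 1 × cos φ₀ / cos φ; at 40.7°, h = 1.000, k = 1.116, so h·k = 1.116.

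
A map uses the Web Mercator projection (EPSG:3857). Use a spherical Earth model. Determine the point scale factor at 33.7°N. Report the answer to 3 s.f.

The Mercator projection is conformal; its linear scale factor is the same in every direction and equals sec φ = 1/cos φ.
k = 1/cos 33.7° = 1/0.8320 = 1.202.

1.20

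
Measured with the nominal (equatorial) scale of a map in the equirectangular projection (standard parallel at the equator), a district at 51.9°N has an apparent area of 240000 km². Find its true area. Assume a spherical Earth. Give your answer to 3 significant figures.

Plate carrée maps x = Rλ, y = Rφ. The meridian scale is h = 1 and the parallel scale is k = 1/cos φ = sec φ.
Areal scale = h·k = 1 × sec φ; at 51.9°, h = 1.000, k = 1.621, so h·k = 1.621.
True area = apparent / (areal scale) = 240000 / 1.621 ≈ 148000 km².

148000 km²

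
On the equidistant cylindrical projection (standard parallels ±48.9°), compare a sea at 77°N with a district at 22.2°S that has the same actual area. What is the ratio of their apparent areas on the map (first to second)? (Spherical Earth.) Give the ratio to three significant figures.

The equidistant cylindrical projection with φ₀ = 48.9° has h = 1 (meridians true) and k = cos φ₀ / cos φ along parallels.
Areal scale at 77°: h·k = 1.000 × 2.922 = 2.922.
Areal scale at 22.2°: h·k = 1.000 × 0.7100 = 0.7100.
Ratio = 2.922/0.7100 ≈ 4.12.

4.12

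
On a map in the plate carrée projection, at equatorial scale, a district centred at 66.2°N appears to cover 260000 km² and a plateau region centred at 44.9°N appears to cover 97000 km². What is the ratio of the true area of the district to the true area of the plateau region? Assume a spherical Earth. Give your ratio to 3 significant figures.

Plate carrée has h = 1 and k = sec φ, giving areal scale sec φ; true area = (apparent area) · cos φ.
True area of district: 260000 × cos(66.2°) = 260000 × 0.4035 = 104900 km².
True area of plateau region: 97000 × cos(44.9°) = 97000 × 0.7083 = 68710 km².
Ratio = 104900 / 68710 ≈ 1.53.

1.53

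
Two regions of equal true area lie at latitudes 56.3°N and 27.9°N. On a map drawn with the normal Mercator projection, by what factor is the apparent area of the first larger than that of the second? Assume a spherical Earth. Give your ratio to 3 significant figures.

Mercator areal scale is sec²φ.
At 56.3°: sec²(56.3°) = 1/0.5548² = 3.248.
At 27.9°: sec²(27.9°) = 1/0.8838² = 1.280.
Ratio = 3.248/1.280 = cos²(27.9°)/cos²(56.3°) ≈ 2.54.

2.54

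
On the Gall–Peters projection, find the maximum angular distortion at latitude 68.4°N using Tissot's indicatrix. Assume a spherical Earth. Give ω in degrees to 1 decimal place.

Gall–Peters is a cylindrical equal-area projection with standard parallels at ±45°. For cylindrical equal-area with standard parallel φ₀, h = cos φ / cos φ₀ and k = cos φ₀ / cos φ, so h·k = 1.
At 68.4°: h = 0.5206, k = 1.921; principal scales a = 1.921, b = 0.5206.
sin(ω/2) = (a − b)/(a + b) = 1.400/2.441 = 0.5735, so ω = 2 arcsin(0.5735) ≈ 70.0°.

70.0°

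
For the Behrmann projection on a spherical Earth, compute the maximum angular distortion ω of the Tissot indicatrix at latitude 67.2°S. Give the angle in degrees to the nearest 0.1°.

Behrmann is a cylindrical equal-area projection with standard parallels at ±30°. A cylindrical equal-area projection with standard parallel φ₀ has meridian scale h = cos φ / cos φ₀ and parallel scale k = cos φ₀ / cos φ (so areas are preserved, h·k = 1).
At 67.2°: h = 0.4475, k = 2.235; principal scales a = 2.235, b = 0.4475.
sin(ω/2) = (a − b)/(a + b) = 1.787/2.682 = 0.6664, so ω = 2 arcsin(0.6664) ≈ 83.6°.

83.6°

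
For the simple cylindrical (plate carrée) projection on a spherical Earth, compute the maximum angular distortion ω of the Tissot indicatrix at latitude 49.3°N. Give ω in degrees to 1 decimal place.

24.3°

In the plate carrée (x = Rλ, y = Rφ), meridians are true-scale (h = 1) and parallels are stretched by k = sec φ.
At 49.3°: h = 1.000, k = 1.534; principal scales a = 1.534, b = 1.000.
sin(ω/2) = (a − b)/(a + b) = 0.5335/2.534 = 0.2106, so ω = 2 arcsin(0.2106) ≈ 24.3°.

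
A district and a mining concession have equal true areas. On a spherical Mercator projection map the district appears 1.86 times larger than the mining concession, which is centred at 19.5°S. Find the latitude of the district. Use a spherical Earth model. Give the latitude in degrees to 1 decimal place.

46.3°

For equal true areas on Mercator, apparent areas scale as sec²φ, so the ratio is cos²φ₂ / cos²φ₁.
cos²φ₂ / cos²φ₁ = 1.86  ⇒  cos φ₁ = cos 19.5° / √1.86 = 0.9426/1.364 = 0.6912.
φ₁ = arccos(0.6912) ≈ 46.3°.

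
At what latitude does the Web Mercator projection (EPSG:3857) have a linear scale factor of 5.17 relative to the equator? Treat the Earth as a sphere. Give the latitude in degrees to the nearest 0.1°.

Mercator scale is k = sec φ = 1/cos φ.
1/cos φ = 5.17  ⇒  cos φ = 0.1934  ⇒  φ = arccos(0.1934) ≈ 78.8°.

78.8°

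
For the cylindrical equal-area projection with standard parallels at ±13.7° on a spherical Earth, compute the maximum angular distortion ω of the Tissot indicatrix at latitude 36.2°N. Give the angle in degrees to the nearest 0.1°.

Cylindrical equal-area (φ₀ = 13.7°): h = cos φ / cos 13.7° along meridians, k = cos 13.7° / cos φ along parallels; h·k = 1.
At 36.2°: h = 0.8306, k = 1.204; principal scales a = 1.204, b = 0.8306.
sin(ω/2) = (a − b)/(a + b) = 0.3734/2.035 = 0.1835, so ω = 2 arcsin(0.1835) ≈ 21.1°.

21.1°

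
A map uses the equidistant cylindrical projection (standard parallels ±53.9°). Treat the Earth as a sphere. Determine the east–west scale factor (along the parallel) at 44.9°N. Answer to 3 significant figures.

In the equirectangular projection with standard parallel φ₀ = 53.9° (x = Rλ cos φ₀, y = Rφ), meridians are true-scale (h = 1) and the parallel scale is k = cos φ₀ / cos φ.
k = cos 53.9° / cos 44.9° = 0.5892/0.7083 = 0.8318.

0.832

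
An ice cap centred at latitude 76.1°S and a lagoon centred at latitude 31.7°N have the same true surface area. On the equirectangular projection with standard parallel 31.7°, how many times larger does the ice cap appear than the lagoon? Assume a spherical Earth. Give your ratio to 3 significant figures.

In the equirectangular projection with standard parallel φ₀ = 31.7° (x = Rλ cos φ₀, y = Rφ), meridians are true-scale (h = 1) and the parallel scale is k = cos φ₀ / cos φ.
Areal scale at 76.1°: h·k = 1.000 × 3.542 = 3.542.
Areal scale at 31.7°: h·k = 1.000 × 1.000 = 1.000.
Ratio = 3.542/1.000 ≈ 3.54.

3.54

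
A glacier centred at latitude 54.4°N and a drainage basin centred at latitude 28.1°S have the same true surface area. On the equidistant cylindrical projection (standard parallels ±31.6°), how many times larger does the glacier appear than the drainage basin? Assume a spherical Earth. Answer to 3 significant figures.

With standard parallel φ₀ = 31.6°, the equirectangular projection gives x = Rλ cos φ₀, y = Rφ, so h = 1 and k = cos 31.6° / cos φ.
Areal scale at 54.4°: h·k = 1.000 × 1.463 = 1.463.
Areal scale at 28.1°: h·k = 1.000 × 0.9655 = 0.9655.
Ratio = 1.463/0.9655 ≈ 1.52.

1.52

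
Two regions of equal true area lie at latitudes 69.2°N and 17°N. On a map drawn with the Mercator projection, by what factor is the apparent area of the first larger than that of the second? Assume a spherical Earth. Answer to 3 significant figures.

Mercator is conformal with k = sec φ, so areal scale = k² = sec²φ.
At 69.2°: sec²(69.2°) = 1/0.3551² = 7.930.
At 17°: sec²(17°) = 1/0.9563² = 1.093.
Ratio = 7.930/1.093 = cos²(17°)/cos²(69.2°) ≈ 7.25.

7.25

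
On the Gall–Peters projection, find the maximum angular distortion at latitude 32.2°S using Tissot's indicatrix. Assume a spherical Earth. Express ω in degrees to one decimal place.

20.5°

Gall–Peters is a cylindrical equal-area projection with standard parallels at ±45°. A cylindrical equal-area projection with standard parallel φ₀ has meridian scale h = cos φ / cos φ₀ and parallel scale k = cos φ₀ / cos φ (so areas are preserved, h·k = 1).
At 32.2°: h = 1.197, k = 0.8356; principal scales a = 1.197, b = 0.8356.
sin(ω/2) = (a − b)/(a + b) = 0.3611/2.032 = 0.1777, so ω = 2 arcsin(0.1777) ≈ 20.5°.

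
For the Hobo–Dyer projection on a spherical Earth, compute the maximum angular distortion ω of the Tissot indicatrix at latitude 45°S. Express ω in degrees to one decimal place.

13.2°

Hobo–Dyer is a cylindrical equal-area projection with standard parallels at ±37.5°. A cylindrical equal-area projection with standard parallel φ₀ has meridian scale h = cos φ / cos φ₀ and parallel scale k = cos φ₀ / cos φ (so areas are preserved, h·k = 1).
At 45°: h = 0.8913, k = 1.122; principal scales a = 1.122, b = 0.8913.
sin(ω/2) = (a − b)/(a + b) = 0.2307/2.013 = 0.1146, so ω = 2 arcsin(0.1146) ≈ 13.2°.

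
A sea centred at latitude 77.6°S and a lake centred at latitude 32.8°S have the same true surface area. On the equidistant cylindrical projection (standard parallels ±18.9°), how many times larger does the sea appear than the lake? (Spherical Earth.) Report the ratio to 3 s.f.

3.91

In the equirectangular projection with standard parallel φ₀ = 18.9° (x = Rλ cos φ₀, y = Rφ), meridians are true-scale (h = 1) and the parallel scale is k = cos φ₀ / cos φ.
Areal scale at 77.6°: h·k = 1.000 × 4.406 = 4.406.
Areal scale at 32.8°: h·k = 1.000 × 1.126 = 1.126.
Ratio = 4.406/1.126 ≈ 3.91.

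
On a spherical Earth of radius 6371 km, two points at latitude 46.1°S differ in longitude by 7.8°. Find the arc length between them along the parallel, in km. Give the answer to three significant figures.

601 km

Arc length along a parallel = R cos φ · Δλ (with Δλ in radians).
= 6371 × cos 46.1° × (7.8° × π/180) = 6371 × 0.6934 × 0.1361 ≈ 601 km.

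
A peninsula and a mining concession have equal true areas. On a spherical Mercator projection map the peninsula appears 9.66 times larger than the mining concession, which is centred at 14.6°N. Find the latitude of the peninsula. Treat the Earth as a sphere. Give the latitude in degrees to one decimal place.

71.9°

Mercator areal scale is sec²φ, so apparent-area ratio = sec²φ₁ / sec²φ₂ = cos²φ₂ / cos²φ₁.
cos²φ₂ / cos²φ₁ = 9.66  ⇒  cos φ₁ = cos 14.6° / √9.66 = 0.9677/3.108 = 0.3114.
φ₁ = arccos(0.3114) ≈ 71.9°.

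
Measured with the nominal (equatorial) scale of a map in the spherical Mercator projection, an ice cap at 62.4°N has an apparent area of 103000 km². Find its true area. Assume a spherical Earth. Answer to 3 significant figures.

Mercator is conformal, so the point scale is isotropic: h = k = sec φ = 1/cos φ.
Areal scale = k² = sec²φ = 1/cos²(62.4°) = 1/0.4633² = 4.659.
True area = apparent / (areal scale) = 103000 / 4.659 ≈ 22100 km².

22100 km²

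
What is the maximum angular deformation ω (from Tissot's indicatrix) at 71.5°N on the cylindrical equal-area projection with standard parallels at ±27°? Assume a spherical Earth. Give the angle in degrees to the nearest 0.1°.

A cylindrical equal-area projection with standard parallel φ₀ has meridian scale h = cos φ / cos φ₀ and parallel scale k = cos φ₀ / cos φ (so areas are preserved, h·k = 1).
At 71.5°: h = 0.3561, k = 2.808; principal scales a = 2.808, b = 0.3561.
sin(ω/2) = (a − b)/(a + b) = 2.452/3.164 = 0.7749, so ω = 2 arcsin(0.7749) ≈ 101.6°.

101.6°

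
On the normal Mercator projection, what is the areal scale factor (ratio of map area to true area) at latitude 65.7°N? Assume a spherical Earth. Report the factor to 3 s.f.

For Mercator, h = k = sec φ (a conformal cylindrical projection has a single point scale, 1/cos φ).
Areal scale = k² = sec²φ = 1/cos²(65.7°) = 1/0.4115² = 5.905.

5.91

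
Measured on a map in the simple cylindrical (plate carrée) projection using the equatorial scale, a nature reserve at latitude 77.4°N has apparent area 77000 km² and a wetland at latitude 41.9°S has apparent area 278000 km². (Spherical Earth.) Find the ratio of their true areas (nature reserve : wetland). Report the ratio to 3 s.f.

0.0812

On the plate carrée, areal scale = h·k = 1 × sec φ, so true area = apparent × cos φ.
True area of nature reserve: 77000 × cos(77.4°) = 77000 × 0.2181 = 16800 km².
True area of wetland: 278000 × cos(41.9°) = 278000 × 0.7443 = 206900 km².
Ratio = 16800 / 206900 ≈ 0.0812.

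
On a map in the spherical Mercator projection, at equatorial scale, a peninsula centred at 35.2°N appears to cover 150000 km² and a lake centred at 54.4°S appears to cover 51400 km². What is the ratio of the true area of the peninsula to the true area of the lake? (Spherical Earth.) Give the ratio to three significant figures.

On Mercator the areal scale is sec²φ, so true area = apparent × cos²φ.
True area of peninsula: 150000 × cos²(35.2°) = 150000 × 0.6677 = 100200 km².
True area of lake: 51400 × cos²(54.4°) = 51400 × 0.3389 = 17420 km².
Ratio = 100200 / 17420 ≈ 5.75.

5.75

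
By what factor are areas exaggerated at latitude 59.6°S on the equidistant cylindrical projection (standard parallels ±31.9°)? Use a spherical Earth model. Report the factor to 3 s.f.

With standard parallel φ₀ = 31.9°, the equirectangular projection gives x = Rλ cos φ₀, y = Rφ, so h = 1 and k = cos 31.9° / cos φ.
Areal scale = h·k = 1 × cos φ₀ / cos φ; at 59.6°, h = 1.000, k = 1.678, so h·k = 1.678.

1.68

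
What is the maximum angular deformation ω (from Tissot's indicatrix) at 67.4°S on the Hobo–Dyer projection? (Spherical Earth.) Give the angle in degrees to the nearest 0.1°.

76.6°

Hobo–Dyer is a cylindrical equal-area projection with standard parallels at ±37.5°. Cylindrical equal-area (φ₀ = 37.5°): h = cos φ / cos 37.5° along meridians, k = cos 37.5° / cos φ along parallels; h·k = 1.
At 67.4°: h = 0.4844, k = 2.064; principal scales a = 2.064, b = 0.4844.
sin(ω/2) = (a − b)/(a + b) = 1.580/2.549 = 0.6199, so ω = 2 arcsin(0.6199) ≈ 76.6°.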